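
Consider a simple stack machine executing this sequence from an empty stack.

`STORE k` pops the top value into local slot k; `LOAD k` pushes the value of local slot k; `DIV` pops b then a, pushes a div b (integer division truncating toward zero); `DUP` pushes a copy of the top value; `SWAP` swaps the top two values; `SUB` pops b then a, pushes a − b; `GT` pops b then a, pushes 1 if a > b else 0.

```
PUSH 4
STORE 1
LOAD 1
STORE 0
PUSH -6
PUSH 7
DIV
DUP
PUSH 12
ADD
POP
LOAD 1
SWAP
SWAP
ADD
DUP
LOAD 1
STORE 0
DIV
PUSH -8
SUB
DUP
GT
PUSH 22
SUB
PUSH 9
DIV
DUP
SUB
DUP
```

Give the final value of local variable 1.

4

PUSH 4  -> [4]
STORE 1 -> []
LOAD 1  -> [4]
STORE 0 -> []
PUSH -6 -> [-6]
PUSH 7  -> [-6, 7]
DIV     -> [0]
DUP     -> [0, 0]
PUSH 12 -> [0, 0, 12]
ADD     -> [0, 12]
POP     -> [0]
LOAD 1  -> [0, 4]
SWAP    -> [4, 0]
SWAP    -> [0, 4]
ADD     -> [4]
DUP     -> [4, 4]
LOAD 1  -> [4, 4, 4]
STORE 0 -> [4, 4]
DIV     -> [1]
PUSH -8 -> [1, -8]
SUB     -> [9]
DUP     -> [9, 9]
GT      -> [0]
PUSH 22 -> [0, 22]
SUB     -> [-22]
PUSH 9  -> [-22, 9]
DIV     -> [-2]
DUP     -> [-2, -2]
SUB     -> [0]
DUP     -> [0, 0]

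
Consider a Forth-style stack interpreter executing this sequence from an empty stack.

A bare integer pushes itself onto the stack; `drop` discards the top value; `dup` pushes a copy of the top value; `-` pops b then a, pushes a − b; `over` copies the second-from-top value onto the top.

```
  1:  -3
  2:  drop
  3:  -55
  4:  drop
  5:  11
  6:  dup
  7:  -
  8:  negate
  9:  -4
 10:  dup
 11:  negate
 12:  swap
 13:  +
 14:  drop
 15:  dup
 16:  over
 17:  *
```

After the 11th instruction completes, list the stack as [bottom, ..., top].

[0, -4, 4]

-3     : -3
drop   : (empty)
-55    : -55
drop   : (empty)
11     : 11
dup    : 11 11
-      : 0
negate : 0
-4     : 0 -4
dup    : 0 -4 -4
negate : 0 -4 4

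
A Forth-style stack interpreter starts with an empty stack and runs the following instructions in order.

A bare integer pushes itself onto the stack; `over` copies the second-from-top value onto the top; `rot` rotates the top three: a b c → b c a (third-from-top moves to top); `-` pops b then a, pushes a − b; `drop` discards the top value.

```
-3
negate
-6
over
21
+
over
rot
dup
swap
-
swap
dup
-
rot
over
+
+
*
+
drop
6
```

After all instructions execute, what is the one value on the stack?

-3     → [-3]
negate → [3]
-6     → [3, -6]
over   → [3, -6, 3]
21     → [3, -6, 3, 21]
+      → [3, -6, 24]
over   → [3, -6, 24, -6]
rot    → [3, 24, -6, -6]
dup    → [3, 24, -6, -6, -6]
swap   → [3, 24, -6, -6, -6]
-      → [3, 24, -6, 0]
swap   → [3, 24, 0, -6]
dup    → [3, 24, 0, -6, -6]
-      → [3, 24, 0, 0]
rot    → [3, 0, 0, 24]
over   → [3, 0, 0, 24, 0]
+      → [3, 0, 0, 24]
+      → [3, 0, 24]
*      → [3, 0]
+      → [3]
drop   → []
6      → [6]

6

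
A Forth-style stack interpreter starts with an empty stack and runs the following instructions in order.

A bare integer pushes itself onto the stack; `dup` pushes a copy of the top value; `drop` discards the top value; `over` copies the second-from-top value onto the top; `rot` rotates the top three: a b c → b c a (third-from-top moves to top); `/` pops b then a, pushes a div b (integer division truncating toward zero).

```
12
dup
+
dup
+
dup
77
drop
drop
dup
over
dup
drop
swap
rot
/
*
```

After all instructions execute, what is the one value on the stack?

12   -> [12]
dup  -> [12, 12]
+    -> [24]
dup  -> [24, 24]
+    -> [48]
dup  -> [48, 48]
77   -> [48, 48, 77]
drop -> [48, 48]
drop -> [48]
dup  -> [48, 48]
over -> [48, 48, 48]
dup  -> [48, 48, 48, 48]
drop -> [48, 48, 48]
swap -> [48, 48, 48]
rot  -> [48, 48, 48]
/    -> [48, 1]
*    -> [48]

48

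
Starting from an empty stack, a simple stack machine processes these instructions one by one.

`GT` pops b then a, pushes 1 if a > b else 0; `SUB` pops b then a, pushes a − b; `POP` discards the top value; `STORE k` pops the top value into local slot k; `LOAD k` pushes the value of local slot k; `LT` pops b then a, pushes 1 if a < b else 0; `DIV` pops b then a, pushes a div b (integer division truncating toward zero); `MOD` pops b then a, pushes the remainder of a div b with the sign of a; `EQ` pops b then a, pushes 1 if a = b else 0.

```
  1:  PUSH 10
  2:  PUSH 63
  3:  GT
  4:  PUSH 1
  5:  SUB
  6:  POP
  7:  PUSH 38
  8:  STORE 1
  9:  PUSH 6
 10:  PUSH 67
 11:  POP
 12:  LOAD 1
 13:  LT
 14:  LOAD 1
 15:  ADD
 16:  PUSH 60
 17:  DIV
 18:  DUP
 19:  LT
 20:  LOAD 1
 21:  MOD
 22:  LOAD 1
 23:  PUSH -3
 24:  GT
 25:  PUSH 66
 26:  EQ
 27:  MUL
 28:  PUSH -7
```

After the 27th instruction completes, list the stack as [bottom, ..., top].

PUSH 10 -> 10
PUSH 63 -> 10 63
GT      -> 0
PUSH 1  -> 0 1
SUB     -> -1
POP     -> (empty)
PUSH 38 -> 38
STORE 1 -> (empty)
PUSH 6  -> 6
PUSH 67 -> 6 67
POP     -> 6
LOAD 1  -> 6 38
LT      -> 1
LOAD 1  -> 1 38
ADD     -> 39
PUSH 60 -> 39 60
DIV     -> 0
DUP     -> 0 0
LT      -> 0
LOAD 1  -> 0 38
MOD     -> 0
LOAD 1  -> 0 38
PUSH -3 -> 0 38 -3
GT      -> 0 1
PUSH 66 -> 0 1 66
EQ      -> 0 0
MUL     -> 0

[0]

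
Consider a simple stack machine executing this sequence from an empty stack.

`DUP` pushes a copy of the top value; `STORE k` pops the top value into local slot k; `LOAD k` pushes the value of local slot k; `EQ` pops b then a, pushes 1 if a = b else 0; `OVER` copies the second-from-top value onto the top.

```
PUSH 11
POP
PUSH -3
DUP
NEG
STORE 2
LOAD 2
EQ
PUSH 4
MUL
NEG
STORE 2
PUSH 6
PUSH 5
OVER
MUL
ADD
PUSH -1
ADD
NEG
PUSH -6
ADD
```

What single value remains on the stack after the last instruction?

PUSH 11 : 11
POP     : (empty)
PUSH -3 : -3
DUP     : -3 -3
NEG     : -3 3
STORE 2 : -3
LOAD 2  : -3 3
EQ      : 0
PUSH 4  : 0 4
MUL     : 0
NEG     : 0
STORE 2 : (empty)
PUSH 6  : 6
PUSH 5  : 6 5
OVER    : 6 5 6
MUL     : 6 30
ADD     : 36
PUSH -1 : 36 -1
ADD     : 35
NEG     : -35
PUSH -6 : -35 -6
ADD     : -41

-41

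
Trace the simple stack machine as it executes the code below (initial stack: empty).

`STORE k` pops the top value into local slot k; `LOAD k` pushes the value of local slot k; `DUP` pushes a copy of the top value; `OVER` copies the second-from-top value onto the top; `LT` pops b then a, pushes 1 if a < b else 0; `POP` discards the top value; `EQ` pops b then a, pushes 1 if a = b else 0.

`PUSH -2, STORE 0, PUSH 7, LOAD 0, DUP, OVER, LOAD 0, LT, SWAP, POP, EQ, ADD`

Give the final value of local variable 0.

-2

PUSH -2 → [-2]
STORE 0 → []
PUSH 7  → [7]
LOAD 0  → [7, -2]
DUP     → [7, -2, -2]
OVER    → [7, -2, -2, -2]
LOAD 0  → [7, -2, -2, -2, -2]
LT      → [7, -2, -2, 0]
SWAP    → [7, -2, 0, -2]
POP     → [7, -2, 0]
EQ      → [7, 0]
ADD     → [7]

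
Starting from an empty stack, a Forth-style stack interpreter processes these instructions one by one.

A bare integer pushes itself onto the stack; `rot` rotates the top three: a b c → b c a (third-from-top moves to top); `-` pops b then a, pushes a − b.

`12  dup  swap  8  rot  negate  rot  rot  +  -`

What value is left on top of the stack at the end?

12     : [12]
dup    : [12, 12]
swap   : [12, 12]
8      : [12, 12, 8]
rot    : [12, 8, 12]
negate : [12, 8, -12]
rot    : [8, -12, 12]
rot    : [-12, 12, 8]
+      : [-12, 20]
-      : [-32]

-32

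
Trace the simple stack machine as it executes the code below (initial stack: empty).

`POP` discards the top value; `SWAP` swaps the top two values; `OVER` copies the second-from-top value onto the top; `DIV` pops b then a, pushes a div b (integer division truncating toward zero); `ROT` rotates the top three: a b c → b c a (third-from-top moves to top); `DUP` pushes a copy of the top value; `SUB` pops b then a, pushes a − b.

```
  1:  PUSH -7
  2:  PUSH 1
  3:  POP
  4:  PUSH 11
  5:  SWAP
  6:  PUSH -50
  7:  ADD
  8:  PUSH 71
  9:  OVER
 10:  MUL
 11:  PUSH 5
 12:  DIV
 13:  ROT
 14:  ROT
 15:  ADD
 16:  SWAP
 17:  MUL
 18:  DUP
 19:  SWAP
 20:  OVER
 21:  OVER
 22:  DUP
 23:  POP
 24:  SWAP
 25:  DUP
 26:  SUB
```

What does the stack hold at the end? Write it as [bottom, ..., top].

[37214, 37214, 37214, 0]

PUSH -7  : [-7]
PUSH 1   : [-7, 1]
POP      : [-7]
PUSH 11  : [-7, 11]
SWAP     : [11, -7]
PUSH -50 : [11, -7, -50]
ADD      : [11, -57]
PUSH 71  : [11, -57, 71]
OVER     : [11, -57, 71, -57]
MUL      : [11, -57, -4047]
PUSH 5   : [11, -57, -4047, 5]
DIV      : [11, -57, -809]
ROT      : [-57, -809, 11]
ROT      : [-809, 11, -57]
ADD      : [-809, -46]
SWAP     : [-46, -809]
MUL      : [37214]
DUP      : [37214, 37214]
SWAP     : [37214, 37214]
OVER     : [37214, 37214, 37214]
OVER     : [37214, 37214, 37214, 37214]
DUP      : [37214, 37214, 37214, 37214, 37214]
POP      : [37214, 37214, 37214, 37214]
SWAP     : [37214, 37214, 37214, 37214]
DUP      : [37214, 37214, 37214, 37214, 37214]
SUB      : [37214, 37214, 37214, 0]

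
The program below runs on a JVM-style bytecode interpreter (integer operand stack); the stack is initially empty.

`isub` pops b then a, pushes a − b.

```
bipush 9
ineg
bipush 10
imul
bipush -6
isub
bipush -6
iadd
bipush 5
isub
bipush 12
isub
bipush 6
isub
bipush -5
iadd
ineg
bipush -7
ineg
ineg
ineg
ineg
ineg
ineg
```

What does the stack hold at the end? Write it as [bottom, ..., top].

[118, -7]

bipush 9   [9]
ineg       [-9]
bipush 10  [-9, 10]
imul       [-90]
bipush -6  [-90, -6]
isub       [-84]
bipush -6  [-84, -6]
iadd       [-90]
bipush 5   [-90, 5]
isub       [-95]
bipush 12  [-95, 12]
isub       [-107]
bipush 6   [-107, 6]
isub       [-113]
bipush -5  [-113, -5]
iadd       [-118]
ineg       [118]
bipush -7  [118, -7]
ineg       [118, 7]
ineg       [118, -7]
ineg       [118, 7]
ineg       [118, -7]
ineg       [118, 7]
ineg       [118, -7]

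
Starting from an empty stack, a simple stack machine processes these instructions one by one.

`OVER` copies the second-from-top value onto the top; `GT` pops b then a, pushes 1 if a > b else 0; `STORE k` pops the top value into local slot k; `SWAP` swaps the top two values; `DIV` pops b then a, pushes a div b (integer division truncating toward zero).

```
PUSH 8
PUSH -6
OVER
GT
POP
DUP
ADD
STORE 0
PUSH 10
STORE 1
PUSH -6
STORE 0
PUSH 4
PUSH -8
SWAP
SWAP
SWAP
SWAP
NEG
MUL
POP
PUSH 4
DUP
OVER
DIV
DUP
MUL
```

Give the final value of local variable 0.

PUSH 8  → 8
PUSH -6 → 8 -6
OVER    → 8 -6 8
GT      → 8 0
POP     → 8
DUP     → 8 8
ADD     → 16
STORE 0 → (empty)
PUSH 10 → 10
STORE 1 → (empty)
PUSH -6 → -6
STORE 0 → (empty)
PUSH 4  → 4
PUSH -8 → 4 -8
SWAP    → -8 4
SWAP    → 4 -8
SWAP    → -8 4
SWAP    → 4 -8
NEG     → 4 8
MUL     → 32
POP     → (empty)
PUSH 4  → 4
DUP     → 4 4
OVER    → 4 4 4
DIV     → 4 1
DUP     → 4 1 1
MUL     → 4 1

-6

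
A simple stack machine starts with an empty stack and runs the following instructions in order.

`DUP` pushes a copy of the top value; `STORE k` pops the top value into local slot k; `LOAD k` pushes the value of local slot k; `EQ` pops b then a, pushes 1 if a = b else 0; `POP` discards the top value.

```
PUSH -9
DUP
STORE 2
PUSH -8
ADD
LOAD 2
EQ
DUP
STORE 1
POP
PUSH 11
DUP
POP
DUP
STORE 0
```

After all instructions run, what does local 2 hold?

-9

PUSH -9 -> [-9]
DUP     -> [-9, -9]
STORE 2 -> [-9]
PUSH -8 -> [-9, -8]
ADD     -> [-17]
LOAD 2  -> [-17, -9]
EQ      -> [0]
DUP     -> [0, 0]
STORE 1 -> [0]
POP     -> []
PUSH 11 -> [11]
DUP     -> [11, 11]
POP     -> [11]
DUP     -> [11, 11]
STORE 0 -> [11]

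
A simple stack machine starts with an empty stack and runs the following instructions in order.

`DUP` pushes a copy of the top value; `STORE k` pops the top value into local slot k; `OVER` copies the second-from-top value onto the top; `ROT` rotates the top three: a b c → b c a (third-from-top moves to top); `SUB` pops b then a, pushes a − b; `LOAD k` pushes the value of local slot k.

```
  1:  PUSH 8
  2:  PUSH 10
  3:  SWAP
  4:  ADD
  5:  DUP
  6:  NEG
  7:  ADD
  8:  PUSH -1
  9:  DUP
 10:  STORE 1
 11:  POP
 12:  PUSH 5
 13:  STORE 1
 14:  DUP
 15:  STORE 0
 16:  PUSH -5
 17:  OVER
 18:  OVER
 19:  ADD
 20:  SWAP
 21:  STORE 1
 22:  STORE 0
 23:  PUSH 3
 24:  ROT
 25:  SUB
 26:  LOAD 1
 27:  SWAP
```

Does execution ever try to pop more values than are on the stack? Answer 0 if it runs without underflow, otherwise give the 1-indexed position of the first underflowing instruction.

PUSH 8  -> 8
PUSH 10 -> 8 10
SWAP    -> 10 8
ADD     -> 18
DUP     -> 18 18
NEG     -> 18 -18
ADD     -> 0
PUSH -1 -> 0 -1
DUP     -> 0 -1 -1
STORE 1 -> 0 -1
POP     -> 0
PUSH 5  -> 0 5
STORE 1 -> 0
DUP     -> 0 0
STORE 0 -> 0
PUSH -5 -> 0 -5
OVER    -> 0 -5 0
OVER    -> 0 -5 0 -5
ADD     -> 0 -5 -5
SWAP    -> 0 -5 -5
STORE 1 -> 0 -5
STORE 0 -> 0
PUSH 3  -> 0 3
ROT  — needs 3 operands, stack has 2 → underflow

24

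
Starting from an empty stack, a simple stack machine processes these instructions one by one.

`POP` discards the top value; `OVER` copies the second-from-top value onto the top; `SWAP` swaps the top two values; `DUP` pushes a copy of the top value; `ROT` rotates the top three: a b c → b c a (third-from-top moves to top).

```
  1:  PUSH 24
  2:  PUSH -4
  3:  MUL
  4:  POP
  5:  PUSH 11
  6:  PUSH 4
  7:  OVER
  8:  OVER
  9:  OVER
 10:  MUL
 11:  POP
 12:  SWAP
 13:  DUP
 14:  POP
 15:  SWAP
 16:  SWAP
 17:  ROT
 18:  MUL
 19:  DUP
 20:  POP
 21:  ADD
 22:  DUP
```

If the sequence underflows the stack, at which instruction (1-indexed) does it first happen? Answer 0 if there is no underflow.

PUSH 24 → 24
PUSH -4 → 24 -4
MUL     → -96
POP     → (empty)
PUSH 11 → 11
PUSH 4  → 11 4
OVER    → 11 4 11
OVER    → 11 4 11 4
OVER    → 11 4 11 4 11
MUL     → 11 4 11 44
POP     → 11 4 11
SWAP    → 11 11 4
DUP     → 11 11 4 4
POP     → 11 11 4
SWAP    → 11 4 11
SWAP    → 11 11 4
ROT     → 11 4 11
MUL     → 11 44
DUP     → 11 44 44
POP     → 11 44
ADD     → 55
DUP     → 55 55

0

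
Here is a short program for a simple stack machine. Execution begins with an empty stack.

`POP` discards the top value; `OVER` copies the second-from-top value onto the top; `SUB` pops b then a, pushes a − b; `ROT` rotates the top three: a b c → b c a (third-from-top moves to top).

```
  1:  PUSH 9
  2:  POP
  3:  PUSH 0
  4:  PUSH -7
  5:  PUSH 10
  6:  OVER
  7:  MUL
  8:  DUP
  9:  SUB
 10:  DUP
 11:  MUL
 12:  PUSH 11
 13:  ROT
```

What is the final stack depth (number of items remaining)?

PUSH 9   9
POP      (empty)
PUSH 0   0
PUSH -7  0 -7
PUSH 10  0 -7 10
OVER     0 -7 10 -7
MUL      0 -7 -70
DUP      0 -7 -70 -70
SUB      0 -7 0
DUP      0 -7 0 0
MUL      0 -7 0
PUSH 11  0 -7 0 11
ROT      0 0 11 -7

4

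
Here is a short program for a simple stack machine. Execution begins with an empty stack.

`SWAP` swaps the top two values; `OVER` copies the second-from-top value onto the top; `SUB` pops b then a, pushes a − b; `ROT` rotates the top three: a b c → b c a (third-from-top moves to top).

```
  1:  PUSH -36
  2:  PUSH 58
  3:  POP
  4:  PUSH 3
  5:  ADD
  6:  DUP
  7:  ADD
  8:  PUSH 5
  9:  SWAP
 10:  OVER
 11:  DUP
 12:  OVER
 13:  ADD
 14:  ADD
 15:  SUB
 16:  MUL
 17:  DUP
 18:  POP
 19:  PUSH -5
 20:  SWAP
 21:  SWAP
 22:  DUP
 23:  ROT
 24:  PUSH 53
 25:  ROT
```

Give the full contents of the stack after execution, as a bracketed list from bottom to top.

[-5, -405, 53, -5]

PUSH -36 -> -36
PUSH 58  -> -36 58
POP      -> -36
PUSH 3   -> -36 3
ADD      -> -33
DUP      -> -33 -33
ADD      -> -66
PUSH 5   -> -66 5
SWAP     -> 5 -66
OVER     -> 5 -66 5
DUP      -> 5 -66 5 5
OVER     -> 5 -66 5 5 5
ADD      -> 5 -66 5 10
ADD      -> 5 -66 15
SUB      -> 5 -81
MUL      -> -405
DUP      -> -405 -405
POP      -> -405
PUSH -5  -> -405 -5
SWAP     -> -5 -405
SWAP     -> -405 -5
DUP      -> -405 -5 -5
ROT      -> -5 -5 -405
PUSH 53  -> -5 -5 -405 53
ROT      -> -5 -405 53 -5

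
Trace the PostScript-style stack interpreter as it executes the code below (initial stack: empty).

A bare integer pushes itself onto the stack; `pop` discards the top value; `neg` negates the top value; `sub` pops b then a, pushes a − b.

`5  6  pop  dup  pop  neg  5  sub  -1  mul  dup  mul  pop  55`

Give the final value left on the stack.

5   : [5]
6   : [5, 6]
pop : [5]
dup : [5, 5]
pop : [5]
neg : [-5]
5   : [-5, 5]
sub : [-10]
-1  : [-10, -1]
mul : [10]
dup : [10, 10]
mul : [100]
pop : []
55  : [55]

55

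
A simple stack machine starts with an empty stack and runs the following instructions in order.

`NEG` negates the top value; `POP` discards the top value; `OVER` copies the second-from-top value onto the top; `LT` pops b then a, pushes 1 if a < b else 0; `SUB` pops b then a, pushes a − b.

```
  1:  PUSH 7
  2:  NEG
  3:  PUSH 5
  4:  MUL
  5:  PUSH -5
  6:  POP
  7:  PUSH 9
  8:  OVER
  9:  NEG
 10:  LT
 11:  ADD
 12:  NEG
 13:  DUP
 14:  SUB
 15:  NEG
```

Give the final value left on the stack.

PUSH 7  -> [7]
NEG     -> [-7]
PUSH 5  -> [-7, 5]
MUL     -> [-35]
PUSH -5 -> [-35, -5]
POP     -> [-35]
PUSH 9  -> [-35, 9]
OVER    -> [-35, 9, -35]
NEG     -> [-35, 9, 35]
LT      -> [-35, 1]
ADD     -> [-34]
NEG     -> [34]
DUP     -> [34, 34]
SUB     -> [0]
NEG     -> [0]

0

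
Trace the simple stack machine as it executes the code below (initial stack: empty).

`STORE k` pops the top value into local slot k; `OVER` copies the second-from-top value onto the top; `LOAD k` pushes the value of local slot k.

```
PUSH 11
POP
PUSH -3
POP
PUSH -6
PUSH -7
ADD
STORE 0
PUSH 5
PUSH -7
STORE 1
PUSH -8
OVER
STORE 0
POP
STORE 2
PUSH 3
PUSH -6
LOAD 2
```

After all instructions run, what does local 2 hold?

PUSH 11 → 11
POP     → (empty)
PUSH -3 → -3
POP     → (empty)
PUSH -6 → -6
PUSH -7 → -6 -7
ADD     → -13
STORE 0 → (empty)
PUSH 5  → 5
PUSH -7 → 5 -7
STORE 1 → 5
PUSH -8 → 5 -8
OVER    → 5 -8 5
STORE 0 → 5 -8
POP     → 5
STORE 2 → (empty)
PUSH 3  → 3
PUSH -6 → 3 -6
LOAD 2  → 3 -6 5

5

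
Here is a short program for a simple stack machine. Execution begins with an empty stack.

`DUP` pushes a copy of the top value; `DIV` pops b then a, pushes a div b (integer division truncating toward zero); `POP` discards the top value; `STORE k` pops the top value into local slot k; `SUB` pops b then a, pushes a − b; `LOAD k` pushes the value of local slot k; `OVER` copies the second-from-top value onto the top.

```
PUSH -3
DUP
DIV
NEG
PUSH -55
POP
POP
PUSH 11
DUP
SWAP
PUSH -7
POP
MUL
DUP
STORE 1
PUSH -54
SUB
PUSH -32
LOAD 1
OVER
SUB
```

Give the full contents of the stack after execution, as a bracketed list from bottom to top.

PUSH -3  : -3
DUP      : -3 -3
DIV      : 1
NEG      : -1
PUSH -55 : -1 -55
POP      : -1
POP      : (empty)
PUSH 11  : 11
DUP      : 11 11
SWAP     : 11 11
PUSH -7  : 11 11 -7
POP      : 11 11
MUL      : 121
DUP      : 121 121
STORE 1  : 121
PUSH -54 : 121 -54
SUB      : 175
PUSH -32 : 175 -32
LOAD 1   : 175 -32 121
OVER     : 175 -32 121 -32
SUB      : 175 -32 153

[175, -32, 153]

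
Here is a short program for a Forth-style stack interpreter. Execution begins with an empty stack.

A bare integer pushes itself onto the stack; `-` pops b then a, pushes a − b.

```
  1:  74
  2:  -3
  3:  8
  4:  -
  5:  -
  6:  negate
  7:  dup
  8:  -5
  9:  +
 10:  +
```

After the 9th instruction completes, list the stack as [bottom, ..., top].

74      74
-3      74 -3
8       74 -3 8
-       74 -11
-       85
negate  -85
dup     -85 -85
-5      -85 -85 -5
+       -85 -90

[-85, -90]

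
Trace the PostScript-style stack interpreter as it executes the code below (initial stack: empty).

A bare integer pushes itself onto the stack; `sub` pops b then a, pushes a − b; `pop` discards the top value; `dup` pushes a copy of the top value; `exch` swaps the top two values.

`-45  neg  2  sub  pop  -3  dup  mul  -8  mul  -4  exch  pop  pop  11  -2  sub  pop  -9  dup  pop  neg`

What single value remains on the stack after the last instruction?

9

-45   [-45]
neg   [45]
2     [45, 2]
sub   [43]
pop   []
-3    [-3]
dup   [-3, -3]
mul   [9]
-8    [9, -8]
mul   [-72]
-4    [-72, -4]
exch  [-4, -72]
pop   [-4]
pop   []
11    [11]
-2    [11, -2]
sub   [13]
pop   []
-9    [-9]
dup   [-9, -9]
pop   [-9]
neg   [9]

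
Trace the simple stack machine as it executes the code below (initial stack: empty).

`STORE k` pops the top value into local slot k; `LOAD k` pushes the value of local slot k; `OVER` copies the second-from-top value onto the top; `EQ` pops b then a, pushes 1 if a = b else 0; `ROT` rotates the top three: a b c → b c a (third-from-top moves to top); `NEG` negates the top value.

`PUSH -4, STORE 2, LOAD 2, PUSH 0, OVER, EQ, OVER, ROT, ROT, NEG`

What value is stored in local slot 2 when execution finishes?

-4

PUSH -4 -> [-4]
STORE 2 -> []
LOAD 2  -> [-4]
PUSH 0  -> [-4, 0]
OVER    -> [-4, 0, -4]
EQ      -> [-4, 0]
OVER    -> [-4, 0, -4]
ROT     -> [0, -4, -4]
ROT     -> [-4, -4, 0]
NEG     -> [-4, -4, 0]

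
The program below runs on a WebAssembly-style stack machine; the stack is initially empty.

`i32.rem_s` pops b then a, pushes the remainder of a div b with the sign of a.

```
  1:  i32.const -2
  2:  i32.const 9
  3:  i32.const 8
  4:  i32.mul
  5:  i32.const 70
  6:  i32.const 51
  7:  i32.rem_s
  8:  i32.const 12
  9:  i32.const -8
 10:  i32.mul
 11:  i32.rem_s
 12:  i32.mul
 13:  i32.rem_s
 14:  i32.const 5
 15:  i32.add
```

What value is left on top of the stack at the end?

3

i32.const -2 → [-2]
i32.const 9  → [-2, 9]
i32.const 8  → [-2, 9, 8]
i32.mul      → [-2, 72]
i32.const 70 → [-2, 72, 70]
i32.const 51 → [-2, 72, 70, 51]
i32.rem_s    → [-2, 72, 19]
i32.const 12 → [-2, 72, 19, 12]
i32.const -8 → [-2, 72, 19, 12, -8]
i32.mul      → [-2, 72, 19, -96]
i32.rem_s    → [-2, 72, 19]
i32.mul      → [-2, 1368]
i32.rem_s    → [-2]
i32.const 5  → [-2, 5]
i32.add      → [3]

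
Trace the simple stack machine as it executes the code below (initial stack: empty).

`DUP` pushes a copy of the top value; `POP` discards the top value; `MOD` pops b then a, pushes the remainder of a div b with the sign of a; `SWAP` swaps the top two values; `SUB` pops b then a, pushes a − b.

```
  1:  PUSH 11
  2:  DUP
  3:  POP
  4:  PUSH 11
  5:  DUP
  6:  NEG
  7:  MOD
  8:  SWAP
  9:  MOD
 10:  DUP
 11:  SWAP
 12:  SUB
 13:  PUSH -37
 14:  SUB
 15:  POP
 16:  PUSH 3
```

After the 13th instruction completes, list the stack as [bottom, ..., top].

[0, -37]

PUSH 11   11
DUP       11 11
POP       11
PUSH 11   11 11
DUP       11 11 11
NEG       11 11 -11
MOD       11 0
SWAP      0 11
MOD       0
DUP       0 0
SWAP      0 0
SUB       0
PUSH -37  0 -37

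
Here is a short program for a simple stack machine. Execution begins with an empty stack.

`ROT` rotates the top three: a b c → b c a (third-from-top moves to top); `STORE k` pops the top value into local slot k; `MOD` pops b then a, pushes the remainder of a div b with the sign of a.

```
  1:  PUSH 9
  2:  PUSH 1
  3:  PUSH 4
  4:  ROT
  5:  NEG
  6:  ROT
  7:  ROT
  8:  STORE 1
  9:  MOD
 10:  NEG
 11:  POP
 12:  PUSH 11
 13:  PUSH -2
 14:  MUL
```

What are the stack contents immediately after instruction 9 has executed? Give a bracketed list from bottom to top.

[0]

PUSH 9  -> 9
PUSH 1  -> 9 1
PUSH 4  -> 9 1 4
ROT     -> 1 4 9
NEG     -> 1 4 -9
ROT     -> 4 -9 1
ROT     -> -9 1 4
STORE 1 -> -9 1
MOD     -> 0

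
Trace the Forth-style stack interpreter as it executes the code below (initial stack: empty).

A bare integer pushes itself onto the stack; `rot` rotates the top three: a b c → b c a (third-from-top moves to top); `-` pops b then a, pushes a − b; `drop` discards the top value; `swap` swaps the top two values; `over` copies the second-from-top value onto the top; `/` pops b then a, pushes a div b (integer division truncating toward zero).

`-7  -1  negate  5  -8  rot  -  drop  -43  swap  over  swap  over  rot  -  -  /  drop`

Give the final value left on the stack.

-7     : [-7]
-1     : [-7, -1]
negate : [-7, 1]
5      : [-7, 1, 5]
-8     : [-7, 1, 5, -8]
rot    : [-7, 5, -8, 1]
-      : [-7, 5, -9]
drop   : [-7, 5]
-43    : [-7, 5, -43]
swap   : [-7, -43, 5]
over   : [-7, -43, 5, -43]
swap   : [-7, -43, -43, 5]
over   : [-7, -43, -43, 5, -43]
rot    : [-7, -43, 5, -43, -43]
-      : [-7, -43, 5, 0]
-      : [-7, -43, 5]
/      : [-7, -8]
drop   : [-7]

-7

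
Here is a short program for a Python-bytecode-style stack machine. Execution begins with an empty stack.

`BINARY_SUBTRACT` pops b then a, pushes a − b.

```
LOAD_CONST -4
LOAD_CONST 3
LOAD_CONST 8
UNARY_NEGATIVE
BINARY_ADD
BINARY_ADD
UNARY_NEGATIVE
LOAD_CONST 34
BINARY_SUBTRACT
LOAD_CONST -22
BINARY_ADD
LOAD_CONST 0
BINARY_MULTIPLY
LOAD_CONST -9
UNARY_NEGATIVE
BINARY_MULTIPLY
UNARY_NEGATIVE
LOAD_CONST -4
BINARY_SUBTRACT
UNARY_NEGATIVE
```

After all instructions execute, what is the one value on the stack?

LOAD_CONST -4   → [-4]
LOAD_CONST 3    → [-4, 3]
LOAD_CONST 8    → [-4, 3, 8]
UNARY_NEGATIVE  → [-4, 3, -8]
BINARY_ADD      → [-4, -5]
BINARY_ADD      → [-9]
UNARY_NEGATIVE  → [9]
LOAD_CONST 34   → [9, 34]
BINARY_SUBTRACT → [-25]
LOAD_CONST -22  → [-25, -22]
BINARY_ADD      → [-47]
LOAD_CONST 0    → [-47, 0]
BINARY_MULTIPLY → [0]
LOAD_CONST -9   → [0, -9]
UNARY_NEGATIVE  → [0, 9]
BINARY_MULTIPLY → [0]
UNARY_NEGATIVE  → [0]
LOAD_CONST -4   → [0, -4]
BINARY_SUBTRACT → [4]
UNARY_NEGATIVE  → [-4]

-4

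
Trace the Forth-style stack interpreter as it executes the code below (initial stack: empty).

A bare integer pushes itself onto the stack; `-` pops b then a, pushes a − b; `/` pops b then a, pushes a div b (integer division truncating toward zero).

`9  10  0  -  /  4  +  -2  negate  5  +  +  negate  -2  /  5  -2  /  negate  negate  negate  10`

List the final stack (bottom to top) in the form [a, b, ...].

[5, 2, 10]

9      : [9]
10     : [9, 10]
0      : [9, 10, 0]
-      : [9, 10]
/      : [0]
4      : [0, 4]
+      : [4]
-2     : [4, -2]
negate : [4, 2]
5      : [4, 2, 5]
+      : [4, 7]
+      : [11]
negate : [-11]
-2     : [-11, -2]
/      : [5]
5      : [5, 5]
-2     : [5, 5, -2]
/      : [5, -2]
negate : [5, 2]
negate : [5, -2]
negate : [5, 2]
10     : [5, 2, 10]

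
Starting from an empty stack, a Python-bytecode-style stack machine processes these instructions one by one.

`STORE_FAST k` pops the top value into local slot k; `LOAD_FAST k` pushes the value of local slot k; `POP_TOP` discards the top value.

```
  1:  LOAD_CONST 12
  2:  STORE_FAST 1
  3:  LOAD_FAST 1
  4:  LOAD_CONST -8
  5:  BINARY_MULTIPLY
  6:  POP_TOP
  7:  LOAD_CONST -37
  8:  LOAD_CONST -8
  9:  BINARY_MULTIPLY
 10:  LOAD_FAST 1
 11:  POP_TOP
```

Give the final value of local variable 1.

12

LOAD_CONST 12   → [12]
STORE_FAST 1    → []
LOAD_FAST 1     → [12]
LOAD_CONST -8   → [12, -8]
BINARY_MULTIPLY → [-96]
POP_TOP         → []
LOAD_CONST -37  → [-37]
LOAD_CONST -8   → [-37, -8]
BINARY_MULTIPLY → [296]
LOAD_FAST 1     → [296, 12]
POP_TOP         → [296]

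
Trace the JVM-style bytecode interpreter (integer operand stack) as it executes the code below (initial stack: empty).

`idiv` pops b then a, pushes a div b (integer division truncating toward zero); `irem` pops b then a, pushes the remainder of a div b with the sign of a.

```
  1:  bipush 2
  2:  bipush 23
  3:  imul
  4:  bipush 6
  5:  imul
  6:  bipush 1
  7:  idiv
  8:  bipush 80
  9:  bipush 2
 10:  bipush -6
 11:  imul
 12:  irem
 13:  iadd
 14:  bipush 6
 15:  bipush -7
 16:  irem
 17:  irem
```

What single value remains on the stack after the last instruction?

2

bipush 2  → 2
bipush 23 → 2 23
imul      → 46
bipush 6  → 46 6
imul      → 276
bipush 1  → 276 1
idiv      → 276
bipush 80 → 276 80
bipush 2  → 276 80 2
bipush -6 → 276 80 2 -6
imul      → 276 80 -12
irem      → 276 8
iadd      → 284
bipush 6  → 284 6
bipush -7 → 284 6 -7
irem      → 284 6
irem      → 2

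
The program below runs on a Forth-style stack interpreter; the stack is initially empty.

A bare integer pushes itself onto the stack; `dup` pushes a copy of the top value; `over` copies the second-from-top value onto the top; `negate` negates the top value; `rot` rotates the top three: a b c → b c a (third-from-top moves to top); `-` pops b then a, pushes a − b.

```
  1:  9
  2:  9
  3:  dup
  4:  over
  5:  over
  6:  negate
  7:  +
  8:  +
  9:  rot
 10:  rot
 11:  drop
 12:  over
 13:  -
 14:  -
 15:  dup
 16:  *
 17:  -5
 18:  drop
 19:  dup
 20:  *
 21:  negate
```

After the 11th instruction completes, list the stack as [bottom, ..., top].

9       [9]
9       [9, 9]
dup     [9, 9, 9]
over    [9, 9, 9, 9]
over    [9, 9, 9, 9, 9]
negate  [9, 9, 9, 9, -9]
+       [9, 9, 9, 0]
+       [9, 9, 9]
rot     [9, 9, 9]
rot     [9, 9, 9]
drop    [9, 9]

[9, 9]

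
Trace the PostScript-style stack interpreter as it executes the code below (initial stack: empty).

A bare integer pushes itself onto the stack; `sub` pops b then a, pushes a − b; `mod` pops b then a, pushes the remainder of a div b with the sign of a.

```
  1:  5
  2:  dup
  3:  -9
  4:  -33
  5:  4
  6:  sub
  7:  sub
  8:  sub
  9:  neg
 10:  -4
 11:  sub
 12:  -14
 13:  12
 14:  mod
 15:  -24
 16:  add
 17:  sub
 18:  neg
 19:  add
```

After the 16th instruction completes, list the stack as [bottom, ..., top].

[5, 27, -26]

5   : 5
dup : 5 5
-9  : 5 5 -9
-33 : 5 5 -9 -33
4   : 5 5 -9 -33 4
sub : 5 5 -9 -37
sub : 5 5 28
sub : 5 -23
neg : 5 23
-4  : 5 23 -4
sub : 5 27
-14 : 5 27 -14
12  : 5 27 -14 12
mod : 5 27 -2
-24 : 5 27 -2 -24
add : 5 27 -26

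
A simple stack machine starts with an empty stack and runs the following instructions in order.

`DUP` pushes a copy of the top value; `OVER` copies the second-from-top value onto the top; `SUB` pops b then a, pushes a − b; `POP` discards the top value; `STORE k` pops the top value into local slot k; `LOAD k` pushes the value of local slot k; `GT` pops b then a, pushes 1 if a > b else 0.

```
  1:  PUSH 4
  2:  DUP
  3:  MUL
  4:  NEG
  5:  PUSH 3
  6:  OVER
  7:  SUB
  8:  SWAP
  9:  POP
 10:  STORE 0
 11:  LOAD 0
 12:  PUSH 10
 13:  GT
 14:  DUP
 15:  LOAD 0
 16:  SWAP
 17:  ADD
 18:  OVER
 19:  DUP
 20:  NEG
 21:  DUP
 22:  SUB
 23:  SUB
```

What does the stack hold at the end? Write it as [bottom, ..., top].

PUSH 4  : 4
DUP     : 4 4
MUL     : 16
NEG     : -16
PUSH 3  : -16 3
OVER    : -16 3 -16
SUB     : -16 19
SWAP    : 19 -16
POP     : 19
STORE 0 : (empty)
LOAD 0  : 19
PUSH 10 : 19 10
GT      : 1
DUP     : 1 1
LOAD 0  : 1 1 19
SWAP    : 1 19 1
ADD     : 1 20
OVER    : 1 20 1
DUP     : 1 20 1 1
NEG     : 1 20 1 -1
DUP     : 1 20 1 -1 -1
SUB     : 1 20 1 0
SUB     : 1 20 1

[1, 20, 1]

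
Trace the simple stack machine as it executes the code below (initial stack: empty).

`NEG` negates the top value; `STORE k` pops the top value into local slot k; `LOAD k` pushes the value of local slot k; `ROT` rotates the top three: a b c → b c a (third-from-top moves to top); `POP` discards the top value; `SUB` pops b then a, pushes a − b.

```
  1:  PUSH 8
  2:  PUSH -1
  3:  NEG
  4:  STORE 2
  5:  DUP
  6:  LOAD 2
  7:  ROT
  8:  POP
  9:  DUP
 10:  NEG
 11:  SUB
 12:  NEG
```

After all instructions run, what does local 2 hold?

1

PUSH 8  → [8]
PUSH -1 → [8, -1]
NEG     → [8, 1]
STORE 2 → [8]
DUP     → [8, 8]
LOAD 2  → [8, 8, 1]
ROT     → [8, 1, 8]
POP     → [8, 1]
DUP     → [8, 1, 1]
NEG     → [8, 1, -1]
SUB     → [8, 2]
NEG     → [8, -2]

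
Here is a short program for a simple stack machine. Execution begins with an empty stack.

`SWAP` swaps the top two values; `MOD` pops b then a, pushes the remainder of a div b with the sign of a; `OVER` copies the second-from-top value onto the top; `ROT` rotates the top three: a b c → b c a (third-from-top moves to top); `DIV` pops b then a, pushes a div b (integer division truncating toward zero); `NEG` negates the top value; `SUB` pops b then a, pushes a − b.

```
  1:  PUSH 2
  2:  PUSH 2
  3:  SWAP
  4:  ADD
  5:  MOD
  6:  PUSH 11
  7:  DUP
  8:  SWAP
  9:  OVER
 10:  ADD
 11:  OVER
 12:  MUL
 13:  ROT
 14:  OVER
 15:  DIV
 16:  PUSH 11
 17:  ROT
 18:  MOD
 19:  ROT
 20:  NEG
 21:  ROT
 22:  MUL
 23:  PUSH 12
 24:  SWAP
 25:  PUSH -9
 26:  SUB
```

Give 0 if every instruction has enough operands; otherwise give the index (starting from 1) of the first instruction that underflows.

PUSH 2 → [2]
PUSH 2 → [2, 2]
SWAP   → [2, 2]
ADD    → [4]
MOD  — needs 2 operands, stack has 1 → underflow

5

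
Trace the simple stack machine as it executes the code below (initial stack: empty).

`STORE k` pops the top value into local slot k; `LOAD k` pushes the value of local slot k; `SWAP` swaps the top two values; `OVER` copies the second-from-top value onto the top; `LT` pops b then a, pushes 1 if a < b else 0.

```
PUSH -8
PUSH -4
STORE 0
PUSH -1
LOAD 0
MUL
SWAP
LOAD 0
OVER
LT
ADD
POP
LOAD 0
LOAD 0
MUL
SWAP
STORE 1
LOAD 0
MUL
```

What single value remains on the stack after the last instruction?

PUSH -8 : [-8]
PUSH -4 : [-8, -4]
STORE 0 : [-8]
PUSH -1 : [-8, -1]
LOAD 0  : [-8, -1, -4]
MUL     : [-8, 4]
SWAP    : [4, -8]
LOAD 0  : [4, -8, -4]
OVER    : [4, -8, -4, -8]
LT      : [4, -8, 0]
ADD     : [4, -8]
POP     : [4]
LOAD 0  : [4, -4]
LOAD 0  : [4, -4, -4]
MUL     : [4, 16]
SWAP    : [16, 4]
STORE 1 : [16]
LOAD 0  : [16, -4]
MUL     : [-64]

-64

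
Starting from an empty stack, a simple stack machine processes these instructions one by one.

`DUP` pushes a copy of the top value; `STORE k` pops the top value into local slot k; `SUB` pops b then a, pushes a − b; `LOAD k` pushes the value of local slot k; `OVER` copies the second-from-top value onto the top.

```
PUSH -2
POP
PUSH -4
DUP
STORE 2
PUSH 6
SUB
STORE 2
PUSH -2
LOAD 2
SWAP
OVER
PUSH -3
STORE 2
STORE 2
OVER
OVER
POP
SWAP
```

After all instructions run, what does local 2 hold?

PUSH -2  -2
POP      (empty)
PUSH -4  -4
DUP      -4 -4
STORE 2  -4
PUSH 6   -4 6
SUB      -10
STORE 2  (empty)
PUSH -2  -2
LOAD 2   -2 -10
SWAP     -10 -2
OVER     -10 -2 -10
PUSH -3  -10 -2 -10 -3
STORE 2  -10 -2 -10
STORE 2  -10 -2
OVER     -10 -2 -10
OVER     -10 -2 -10 -2
POP      -10 -2 -10
SWAP     -10 -10 -2

-10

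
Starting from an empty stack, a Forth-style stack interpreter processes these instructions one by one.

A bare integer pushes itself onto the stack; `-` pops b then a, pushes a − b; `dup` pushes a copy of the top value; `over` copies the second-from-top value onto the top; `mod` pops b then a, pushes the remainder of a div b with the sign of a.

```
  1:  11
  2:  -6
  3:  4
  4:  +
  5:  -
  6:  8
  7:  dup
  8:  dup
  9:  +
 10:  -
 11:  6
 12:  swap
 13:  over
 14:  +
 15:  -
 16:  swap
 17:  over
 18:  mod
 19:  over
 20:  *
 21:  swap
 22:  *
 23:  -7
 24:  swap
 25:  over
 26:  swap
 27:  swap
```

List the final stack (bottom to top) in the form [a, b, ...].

11   -> [11]
-6   -> [11, -6]
4    -> [11, -6, 4]
+    -> [11, -2]
-    -> [13]
8    -> [13, 8]
dup  -> [13, 8, 8]
dup  -> [13, 8, 8, 8]
+    -> [13, 8, 16]
-    -> [13, -8]
6    -> [13, -8, 6]
swap -> [13, 6, -8]
over -> [13, 6, -8, 6]
+    -> [13, 6, -2]
-    -> [13, 8]
swap -> [8, 13]
over -> [8, 13, 8]
mod  -> [8, 5]
over -> [8, 5, 8]
*    -> [8, 40]
swap -> [40, 8]
*    -> [320]
-7   -> [320, -7]
swap -> [-7, 320]
over -> [-7, 320, -7]
swap -> [-7, -7, 320]
swap -> [-7, 320, -7]

[-7, 320, -7]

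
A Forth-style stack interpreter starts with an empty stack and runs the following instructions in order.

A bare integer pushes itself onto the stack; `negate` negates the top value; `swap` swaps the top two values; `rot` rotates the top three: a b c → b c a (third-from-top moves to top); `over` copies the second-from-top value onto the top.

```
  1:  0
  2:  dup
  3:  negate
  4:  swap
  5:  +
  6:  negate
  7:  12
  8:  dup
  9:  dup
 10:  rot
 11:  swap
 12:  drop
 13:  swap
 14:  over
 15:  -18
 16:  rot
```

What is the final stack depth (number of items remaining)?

5

0      : [0]
dup    : [0, 0]
negate : [0, 0]
swap   : [0, 0]
+      : [0]
negate : [0]
12     : [0, 12]
dup    : [0, 12, 12]
dup    : [0, 12, 12, 12]
rot    : [0, 12, 12, 12]
swap   : [0, 12, 12, 12]
drop   : [0, 12, 12]
swap   : [0, 12, 12]
over   : [0, 12, 12, 12]
-18    : [0, 12, 12, 12, -18]
rot    : [0, 12, 12, -18, 12]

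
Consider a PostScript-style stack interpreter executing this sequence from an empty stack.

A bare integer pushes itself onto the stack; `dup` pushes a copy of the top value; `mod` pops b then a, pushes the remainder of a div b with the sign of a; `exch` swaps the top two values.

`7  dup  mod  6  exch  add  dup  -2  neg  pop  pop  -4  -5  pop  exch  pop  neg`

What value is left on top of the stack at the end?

4

7    : 7
dup  : 7 7
mod  : 0
6    : 0 6
exch : 6 0
add  : 6
dup  : 6 6
-2   : 6 6 -2
neg  : 6 6 2
pop  : 6 6
pop  : 6
-4   : 6 -4
-5   : 6 -4 -5
pop  : 6 -4
exch : -4 6
pop  : -4
neg  : 4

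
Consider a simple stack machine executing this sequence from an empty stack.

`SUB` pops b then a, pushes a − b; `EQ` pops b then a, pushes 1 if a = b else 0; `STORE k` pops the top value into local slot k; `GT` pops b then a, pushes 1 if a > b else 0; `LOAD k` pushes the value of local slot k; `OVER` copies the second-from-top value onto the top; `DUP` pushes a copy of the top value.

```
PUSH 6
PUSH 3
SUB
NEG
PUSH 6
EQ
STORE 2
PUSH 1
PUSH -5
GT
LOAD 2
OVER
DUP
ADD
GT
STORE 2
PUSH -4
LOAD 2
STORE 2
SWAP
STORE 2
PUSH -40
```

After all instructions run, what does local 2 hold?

PUSH 6   -> 6
PUSH 3   -> 6 3
SUB      -> 3
NEG      -> -3
PUSH 6   -> -3 6
EQ       -> 0
STORE 2  -> (empty)
PUSH 1   -> 1
PUSH -5  -> 1 -5
GT       -> 1
LOAD 2   -> 1 0
OVER     -> 1 0 1
DUP      -> 1 0 1 1
ADD      -> 1 0 2
GT       -> 1 0
STORE 2  -> 1
PUSH -4  -> 1 -4
LOAD 2   -> 1 -4 0
STORE 2  -> 1 -4
SWAP     -> -4 1
STORE 2  -> -4
PUSH -40 -> -4 -40

1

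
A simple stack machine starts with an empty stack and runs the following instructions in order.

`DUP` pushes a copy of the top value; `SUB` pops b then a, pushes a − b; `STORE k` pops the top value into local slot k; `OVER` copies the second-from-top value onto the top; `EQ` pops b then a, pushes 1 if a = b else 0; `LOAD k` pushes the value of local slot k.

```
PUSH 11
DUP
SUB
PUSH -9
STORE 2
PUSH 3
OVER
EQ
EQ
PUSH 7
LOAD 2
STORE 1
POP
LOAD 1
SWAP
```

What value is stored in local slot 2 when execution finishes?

-9

PUSH 11 : 11
DUP     : 11 11
SUB     : 0
PUSH -9 : 0 -9
STORE 2 : 0
PUSH 3  : 0 3
OVER    : 0 3 0
EQ      : 0 0
EQ      : 1
PUSH 7  : 1 7
LOAD 2  : 1 7 -9
STORE 1 : 1 7
POP     : 1
LOAD 1  : 1 -9
SWAP    : -9 1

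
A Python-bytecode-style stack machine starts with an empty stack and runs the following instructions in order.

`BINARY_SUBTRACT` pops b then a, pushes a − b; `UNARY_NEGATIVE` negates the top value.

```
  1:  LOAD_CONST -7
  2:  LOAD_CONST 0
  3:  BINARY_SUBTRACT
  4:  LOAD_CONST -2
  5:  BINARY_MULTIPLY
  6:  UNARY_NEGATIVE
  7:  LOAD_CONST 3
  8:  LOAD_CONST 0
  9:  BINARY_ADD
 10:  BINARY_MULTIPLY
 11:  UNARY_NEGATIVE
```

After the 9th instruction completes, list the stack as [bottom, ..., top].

LOAD_CONST -7   -> [-7]
LOAD_CONST 0    -> [-7, 0]
BINARY_SUBTRACT -> [-7]
LOAD_CONST -2   -> [-7, -2]
BINARY_MULTIPLY -> [14]
UNARY_NEGATIVE  -> [-14]
LOAD_CONST 3    -> [-14, 3]
LOAD_CONST 0    -> [-14, 3, 0]
BINARY_ADD      -> [-14, 3]

[-14, 3]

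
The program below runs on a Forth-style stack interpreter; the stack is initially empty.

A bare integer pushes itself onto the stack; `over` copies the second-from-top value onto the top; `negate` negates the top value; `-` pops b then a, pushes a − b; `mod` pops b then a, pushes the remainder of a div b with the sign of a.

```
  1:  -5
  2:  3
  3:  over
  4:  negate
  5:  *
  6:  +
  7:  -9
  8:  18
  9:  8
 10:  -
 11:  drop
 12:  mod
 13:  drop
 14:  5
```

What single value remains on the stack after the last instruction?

-5     → [-5]
3      → [-5, 3]
over   → [-5, 3, -5]
negate → [-5, 3, 5]
*      → [-5, 15]
+      → [10]
-9     → [10, -9]
18     → [10, -9, 18]
8      → [10, -9, 18, 8]
-      → [10, -9, 10]
drop   → [10, -9]
mod    → [1]
drop   → []
5      → [5]

5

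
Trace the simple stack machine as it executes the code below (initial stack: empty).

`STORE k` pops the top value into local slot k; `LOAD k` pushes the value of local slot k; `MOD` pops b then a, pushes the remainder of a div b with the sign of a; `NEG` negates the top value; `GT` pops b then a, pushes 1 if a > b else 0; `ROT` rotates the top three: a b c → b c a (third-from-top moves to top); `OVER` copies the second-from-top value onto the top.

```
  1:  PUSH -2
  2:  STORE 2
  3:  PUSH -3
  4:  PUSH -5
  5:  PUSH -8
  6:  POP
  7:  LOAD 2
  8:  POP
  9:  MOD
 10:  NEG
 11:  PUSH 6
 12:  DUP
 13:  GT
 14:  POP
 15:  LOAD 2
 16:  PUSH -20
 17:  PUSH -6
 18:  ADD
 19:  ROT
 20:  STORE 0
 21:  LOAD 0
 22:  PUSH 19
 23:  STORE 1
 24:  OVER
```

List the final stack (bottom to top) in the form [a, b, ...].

PUSH -2  → -2
STORE 2  → (empty)
PUSH -3  → -3
PUSH -5  → -3 -5
PUSH -8  → -3 -5 -8
POP      → -3 -5
LOAD 2   → -3 -5 -2
POP      → -3 -5
MOD      → -3
NEG      → 3
PUSH 6   → 3 6
DUP      → 3 6 6
GT       → 3 0
POP      → 3
LOAD 2   → 3 -2
PUSH -20 → 3 -2 -20
PUSH -6  → 3 -2 -20 -6
ADD      → 3 -2 -26
ROT      → -2 -26 3
STORE 0  → -2 -26
LOAD 0   → -2 -26 3
PUSH 19  → -2 -26 3 19
STORE 1  → -2 -26 3
OVER     → -2 -26 3 -26

[-2, -26, 3, -26]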